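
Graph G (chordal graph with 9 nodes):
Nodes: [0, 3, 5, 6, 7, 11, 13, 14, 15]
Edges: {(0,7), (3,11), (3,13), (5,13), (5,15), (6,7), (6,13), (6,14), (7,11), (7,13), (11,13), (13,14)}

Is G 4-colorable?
Yes, G is 4-colorable

A valid 4-coloring: color 1: [0, 13, 15]; color 2: [3, 5, 7, 14]; color 3: [6, 11].
(χ(G) = 3 ≤ 4.)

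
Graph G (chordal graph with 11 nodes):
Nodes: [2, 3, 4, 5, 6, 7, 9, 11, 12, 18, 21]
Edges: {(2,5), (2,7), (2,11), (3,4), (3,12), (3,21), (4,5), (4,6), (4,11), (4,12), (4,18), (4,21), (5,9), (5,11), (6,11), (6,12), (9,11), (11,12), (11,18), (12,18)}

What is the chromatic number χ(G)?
χ(G) = 4

Clique number ω(G) = 4 (lower bound: χ ≥ ω).
The clique on [4, 11, 12, 18] has size 4, forcing χ ≥ 4, and the coloring below uses 4 colors, so χ(G) = 4.
A valid 4-coloring: color 1: [2, 4, 9]; color 2: [3, 7, 11]; color 3: [5, 12, 21]; color 4: [6, 18].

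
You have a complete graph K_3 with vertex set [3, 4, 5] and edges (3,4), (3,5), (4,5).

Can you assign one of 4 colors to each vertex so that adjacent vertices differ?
A valid 4-coloring: color 1: [3]; color 2: [5]; color 3: [4].
(χ(G) = 3 ≤ 4.)

Yes, G is 4-colorable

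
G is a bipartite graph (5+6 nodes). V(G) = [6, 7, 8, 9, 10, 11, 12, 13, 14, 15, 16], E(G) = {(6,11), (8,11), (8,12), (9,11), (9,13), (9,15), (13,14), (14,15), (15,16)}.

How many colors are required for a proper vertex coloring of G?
χ(G) = 2

Clique number ω(G) = 2 (lower bound: χ ≥ ω).
The graph is bipartite (no odd cycle), so 2 colors suffice: χ(G) = 2.
A valid 2-coloring: color 1: [6, 7, 8, 9, 10, 14, 16]; color 2: [11, 12, 13, 15].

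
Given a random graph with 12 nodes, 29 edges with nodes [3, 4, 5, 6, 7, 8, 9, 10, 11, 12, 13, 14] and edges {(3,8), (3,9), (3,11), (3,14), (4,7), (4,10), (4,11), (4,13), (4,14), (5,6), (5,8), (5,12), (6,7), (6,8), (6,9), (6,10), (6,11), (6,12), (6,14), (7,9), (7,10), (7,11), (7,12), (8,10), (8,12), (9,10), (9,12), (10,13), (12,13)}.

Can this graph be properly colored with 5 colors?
Yes, G is 5-colorable

A valid 5-coloring: color 1: [3, 4, 6]; color 2: [10, 11, 12, 14]; color 3: [7, 8, 13]; color 4: [5, 9].
(χ(G) = 4 ≤ 5.)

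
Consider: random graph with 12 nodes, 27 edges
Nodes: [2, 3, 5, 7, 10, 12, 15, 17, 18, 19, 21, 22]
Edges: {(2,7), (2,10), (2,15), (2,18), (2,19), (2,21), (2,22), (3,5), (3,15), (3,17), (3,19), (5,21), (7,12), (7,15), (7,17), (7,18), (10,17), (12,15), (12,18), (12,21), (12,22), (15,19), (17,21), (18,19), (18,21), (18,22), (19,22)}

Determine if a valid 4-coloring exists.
A valid 4-coloring: color 1: [2, 3, 12]; color 2: [5, 15, 17, 18]; color 3: [7, 10, 21, 22]; color 4: [19].
(χ(G) = 4 ≤ 4.)

Yes, G is 4-colorable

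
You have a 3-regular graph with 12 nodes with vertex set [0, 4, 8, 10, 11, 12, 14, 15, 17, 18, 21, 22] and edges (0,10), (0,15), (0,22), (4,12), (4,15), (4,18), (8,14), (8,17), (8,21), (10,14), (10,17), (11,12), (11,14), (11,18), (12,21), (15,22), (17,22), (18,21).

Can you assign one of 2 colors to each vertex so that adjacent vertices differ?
No, G is not 2-colorable

The clique on vertices [0, 15, 22] has size 3 > 2, so it alone needs 3 colors.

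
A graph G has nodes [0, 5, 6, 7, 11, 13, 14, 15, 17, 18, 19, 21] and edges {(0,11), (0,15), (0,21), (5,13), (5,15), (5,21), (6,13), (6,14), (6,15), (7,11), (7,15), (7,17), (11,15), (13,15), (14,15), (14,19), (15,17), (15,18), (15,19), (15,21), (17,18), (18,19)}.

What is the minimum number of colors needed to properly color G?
Clique number ω(G) = 3 (lower bound: χ ≥ ω).
Odd cycle [17, 7, 11, 0, 21, 5, 13, 6, 14, 19, 18] needs 3 colors (χ ≥ 3).
Vertex 15 is adjacent to every vertex of [0, 5, 6, 7, 11, 13, 14, 17, 18, 19, 21], which already need 3 colors among themselves, so 15 needs a new color (χ ≥ 4).
The coloring below uses 4 colors, so χ(G) = 4.
A valid 4-coloring: color 1: [15]; color 2: [11, 13, 17, 19, 21]; color 3: [0, 5, 6, 7, 18]; color 4: [14].

χ(G) = 4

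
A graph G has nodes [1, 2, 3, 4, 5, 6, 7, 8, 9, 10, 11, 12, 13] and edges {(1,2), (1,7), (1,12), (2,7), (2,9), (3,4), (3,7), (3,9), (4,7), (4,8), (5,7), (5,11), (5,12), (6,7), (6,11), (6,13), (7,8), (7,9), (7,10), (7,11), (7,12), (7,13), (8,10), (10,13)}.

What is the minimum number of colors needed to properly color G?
χ(G) = 3

Clique number ω(G) = 3 (lower bound: χ ≥ ω).
The clique on [1, 2, 7] has size 3, forcing χ ≥ 3, and the coloring below uses 3 colors, so χ(G) = 3.
A valid 3-coloring: color 1: [7]; color 2: [2, 3, 8, 11, 12, 13]; color 3: [1, 4, 5, 6, 9, 10].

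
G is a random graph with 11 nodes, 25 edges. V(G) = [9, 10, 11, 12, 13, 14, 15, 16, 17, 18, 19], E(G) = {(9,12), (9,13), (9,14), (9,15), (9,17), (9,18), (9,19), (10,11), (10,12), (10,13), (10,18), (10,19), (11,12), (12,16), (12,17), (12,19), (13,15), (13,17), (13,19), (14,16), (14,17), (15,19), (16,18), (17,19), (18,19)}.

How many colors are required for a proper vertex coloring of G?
Clique number ω(G) = 4 (lower bound: χ ≥ ω).
The clique on [9, 12, 17, 19] has size 4, forcing χ ≥ 4, and the coloring below uses 4 colors, so χ(G) = 4.
A valid 4-coloring: color 1: [11, 14, 19]; color 2: [9, 10, 16]; color 3: [12, 13, 18]; color 4: [15, 17].

χ(G) = 4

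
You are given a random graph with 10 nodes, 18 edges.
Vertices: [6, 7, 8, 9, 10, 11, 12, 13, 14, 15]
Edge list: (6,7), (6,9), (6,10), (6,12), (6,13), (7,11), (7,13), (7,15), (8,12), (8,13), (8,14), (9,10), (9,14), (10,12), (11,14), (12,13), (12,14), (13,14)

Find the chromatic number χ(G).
Clique number ω(G) = 4 (lower bound: χ ≥ ω).
The clique on [8, 12, 13, 14] has size 4, forcing χ ≥ 4, and the coloring below uses 4 colors, so χ(G) = 4.
A valid 4-coloring: color 1: [7, 9, 12]; color 2: [6, 14, 15]; color 3: [10, 11, 13]; color 4: [8].

χ(G) = 4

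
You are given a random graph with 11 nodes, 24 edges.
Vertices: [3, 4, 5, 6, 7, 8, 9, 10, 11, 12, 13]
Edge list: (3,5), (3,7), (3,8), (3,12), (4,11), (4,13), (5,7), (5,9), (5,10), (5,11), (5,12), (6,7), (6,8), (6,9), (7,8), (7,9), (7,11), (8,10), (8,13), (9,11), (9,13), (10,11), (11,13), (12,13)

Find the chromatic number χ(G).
χ(G) = 4

Clique number ω(G) = 4 (lower bound: χ ≥ ω).
The clique on [5, 7, 9, 11] has size 4, forcing χ ≥ 4, and the coloring below uses 4 colors, so χ(G) = 4.
A valid 4-coloring: color 1: [5, 6, 13]; color 2: [8, 11, 12]; color 3: [4, 7, 10]; color 4: [3, 9].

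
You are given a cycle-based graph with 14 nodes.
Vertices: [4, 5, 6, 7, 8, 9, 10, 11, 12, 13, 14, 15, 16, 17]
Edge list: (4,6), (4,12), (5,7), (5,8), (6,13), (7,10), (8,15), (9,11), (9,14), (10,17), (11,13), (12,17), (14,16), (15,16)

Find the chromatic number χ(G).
χ(G) = 2

Clique number ω(G) = 2 (lower bound: χ ≥ ω).
The graph is bipartite (no odd cycle), so 2 colors suffice: χ(G) = 2.
A valid 2-coloring: color 1: [5, 6, 10, 11, 12, 14, 15]; color 2: [4, 7, 8, 9, 13, 16, 17].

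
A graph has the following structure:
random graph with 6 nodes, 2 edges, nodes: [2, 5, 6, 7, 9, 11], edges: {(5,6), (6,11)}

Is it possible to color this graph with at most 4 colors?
A valid 4-coloring: color 1: [2, 6, 7, 9]; color 2: [5, 11].
(χ(G) = 2 ≤ 4.)

Yes, G is 4-colorable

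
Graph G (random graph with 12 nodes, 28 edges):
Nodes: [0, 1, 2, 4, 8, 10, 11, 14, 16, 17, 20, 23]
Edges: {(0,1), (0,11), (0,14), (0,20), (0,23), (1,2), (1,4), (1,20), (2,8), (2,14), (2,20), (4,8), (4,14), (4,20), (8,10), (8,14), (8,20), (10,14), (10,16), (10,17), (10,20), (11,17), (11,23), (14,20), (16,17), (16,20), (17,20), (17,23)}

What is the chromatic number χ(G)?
χ(G) = 4

Clique number ω(G) = 4 (lower bound: χ ≥ ω).
The clique on [10, 16, 17, 20] has size 4, forcing χ ≥ 4, and the coloring below uses 4 colors, so χ(G) = 4.
A valid 4-coloring: color 1: [11, 20]; color 2: [1, 14, 17]; color 3: [0, 2, 4, 10]; color 4: [8, 16, 23].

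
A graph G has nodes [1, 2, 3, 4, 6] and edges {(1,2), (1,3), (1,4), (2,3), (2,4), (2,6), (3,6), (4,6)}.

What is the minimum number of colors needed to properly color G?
Clique number ω(G) = 3 (lower bound: χ ≥ ω).
The clique on [1, 2, 3] has size 3, forcing χ ≥ 3, and the coloring below uses 3 colors, so χ(G) = 3.
A valid 3-coloring: color 1: [2]; color 2: [1, 6]; color 3: [3, 4].

χ(G) = 3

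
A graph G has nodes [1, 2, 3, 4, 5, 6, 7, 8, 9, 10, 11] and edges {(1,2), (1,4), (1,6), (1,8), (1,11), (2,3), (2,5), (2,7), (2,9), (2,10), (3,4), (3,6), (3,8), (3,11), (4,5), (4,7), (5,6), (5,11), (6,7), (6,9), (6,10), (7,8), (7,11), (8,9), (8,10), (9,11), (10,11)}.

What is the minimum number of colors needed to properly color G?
Clique number ω(G) = 2 (lower bound: χ ≥ ω).
The graph is bipartite (no odd cycle), so 2 colors suffice: χ(G) = 2.
A valid 2-coloring: color 1: [2, 4, 6, 8, 11]; color 2: [1, 3, 5, 7, 9, 10].

χ(G) = 2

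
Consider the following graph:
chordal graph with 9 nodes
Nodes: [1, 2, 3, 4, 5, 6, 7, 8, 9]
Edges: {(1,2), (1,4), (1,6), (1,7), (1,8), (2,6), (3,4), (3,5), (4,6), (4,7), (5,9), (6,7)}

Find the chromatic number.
χ(G) = 4

Clique number ω(G) = 4 (lower bound: χ ≥ ω).
The clique on [1, 4, 6, 7] has size 4, forcing χ ≥ 4, and the coloring below uses 4 colors, so χ(G) = 4.
A valid 4-coloring: color 1: [1, 3, 9]; color 2: [2, 4, 5, 8]; color 3: [6]; color 4: [7].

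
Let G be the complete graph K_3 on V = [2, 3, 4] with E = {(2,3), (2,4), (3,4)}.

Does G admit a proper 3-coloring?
Yes, G is 3-colorable

A valid 3-coloring: color 1: [2]; color 2: [3]; color 3: [4].
(χ(G) = 3 ≤ 3.)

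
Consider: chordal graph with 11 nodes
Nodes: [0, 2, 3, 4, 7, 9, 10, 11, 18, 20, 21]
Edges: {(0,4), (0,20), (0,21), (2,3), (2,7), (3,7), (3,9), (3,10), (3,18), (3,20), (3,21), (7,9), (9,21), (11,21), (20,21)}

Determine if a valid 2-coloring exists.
No, G is not 2-colorable

The clique on vertices [0, 20, 21] has size 3 > 2, so it alone needs 3 colors.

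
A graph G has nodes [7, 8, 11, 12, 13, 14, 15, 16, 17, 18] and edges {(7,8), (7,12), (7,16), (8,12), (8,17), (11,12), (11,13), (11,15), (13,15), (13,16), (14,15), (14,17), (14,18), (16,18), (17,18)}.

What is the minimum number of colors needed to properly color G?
Clique number ω(G) = 3 (lower bound: χ ≥ ω).
The clique on [7, 8, 12] has size 3, forcing χ ≥ 3, and the coloring below uses 3 colors, so χ(G) = 3.
A valid 3-coloring: color 1: [7, 13, 18]; color 2: [12, 15, 16, 17]; color 3: [8, 11, 14].

χ(G) = 3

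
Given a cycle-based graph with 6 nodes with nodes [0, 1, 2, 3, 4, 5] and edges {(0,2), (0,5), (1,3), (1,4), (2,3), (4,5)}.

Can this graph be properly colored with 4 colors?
A valid 4-coloring: color 1: [0, 3, 4]; color 2: [1, 2, 5].
(χ(G) = 2 ≤ 4.)

Yes, G is 4-colorable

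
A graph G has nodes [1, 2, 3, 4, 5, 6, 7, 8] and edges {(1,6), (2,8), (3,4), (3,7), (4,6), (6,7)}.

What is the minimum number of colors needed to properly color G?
χ(G) = 2

Clique number ω(G) = 2 (lower bound: χ ≥ ω).
The graph is bipartite (no odd cycle), so 2 colors suffice: χ(G) = 2.
A valid 2-coloring: color 1: [3, 5, 6, 8]; color 2: [1, 2, 4, 7].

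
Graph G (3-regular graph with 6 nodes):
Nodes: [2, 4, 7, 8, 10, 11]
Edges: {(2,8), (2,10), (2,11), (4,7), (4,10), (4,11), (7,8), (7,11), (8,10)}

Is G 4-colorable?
A valid 4-coloring: color 1: [8, 11]; color 2: [7, 10]; color 3: [2, 4].
(χ(G) = 3 ≤ 4.)

Yes, G is 4-colorable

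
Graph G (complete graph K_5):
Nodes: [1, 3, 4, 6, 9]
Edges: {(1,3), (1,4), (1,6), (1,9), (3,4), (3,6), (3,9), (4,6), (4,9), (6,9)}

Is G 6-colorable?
A valid 6-coloring: color 1: [3]; color 2: [9]; color 3: [4]; color 4: [6]; color 5: [1].
(χ(G) = 5 ≤ 6.)

Yes, G is 6-colorable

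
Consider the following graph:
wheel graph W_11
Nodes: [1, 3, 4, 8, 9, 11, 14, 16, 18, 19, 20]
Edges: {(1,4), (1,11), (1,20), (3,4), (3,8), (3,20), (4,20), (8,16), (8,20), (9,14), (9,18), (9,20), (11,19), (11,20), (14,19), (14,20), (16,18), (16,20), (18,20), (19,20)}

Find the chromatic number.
χ(G) = 3

Clique number ω(G) = 3 (lower bound: χ ≥ ω).
The clique on [1, 11, 20] has size 3, forcing χ ≥ 3, and the coloring below uses 3 colors, so χ(G) = 3.
A valid 3-coloring: color 1: [20]; color 2: [1, 3, 9, 16, 19]; color 3: [4, 8, 11, 14, 18].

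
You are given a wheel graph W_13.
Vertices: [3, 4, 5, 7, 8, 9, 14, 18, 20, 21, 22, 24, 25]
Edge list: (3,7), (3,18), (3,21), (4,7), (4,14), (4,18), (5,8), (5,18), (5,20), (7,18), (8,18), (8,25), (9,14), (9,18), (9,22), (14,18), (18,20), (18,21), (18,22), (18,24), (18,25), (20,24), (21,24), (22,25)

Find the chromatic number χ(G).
Clique number ω(G) = 3 (lower bound: χ ≥ ω).
The clique on [3, 18, 21] has size 3, forcing χ ≥ 3, and the coloring below uses 3 colors, so χ(G) = 3.
A valid 3-coloring: color 1: [18]; color 2: [3, 4, 5, 9, 24, 25]; color 3: [7, 8, 14, 20, 21, 22].

χ(G) = 3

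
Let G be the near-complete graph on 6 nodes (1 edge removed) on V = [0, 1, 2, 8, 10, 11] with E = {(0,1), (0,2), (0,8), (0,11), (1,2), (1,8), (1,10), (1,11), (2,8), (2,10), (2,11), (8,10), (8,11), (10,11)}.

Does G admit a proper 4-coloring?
The clique on vertices [0, 1, 2, 8, 11] has size 5 > 4, so it alone needs 5 colors.

No, G is not 4-colorable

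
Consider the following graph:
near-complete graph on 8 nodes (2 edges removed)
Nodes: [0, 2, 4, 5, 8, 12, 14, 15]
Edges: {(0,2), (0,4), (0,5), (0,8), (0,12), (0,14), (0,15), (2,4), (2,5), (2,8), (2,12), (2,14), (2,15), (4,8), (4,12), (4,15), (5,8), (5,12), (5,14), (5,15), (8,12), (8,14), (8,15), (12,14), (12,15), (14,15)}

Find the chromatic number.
χ(G) = 7

Clique number ω(G) = 7 (lower bound: χ ≥ ω).
The clique on [0, 2, 5, 8, 12, 14, 15] has size 7, forcing χ ≥ 7, and the coloring below uses 7 colors, so χ(G) = 7.
A valid 7-coloring: color 1: [15]; color 2: [2]; color 3: [8]; color 4: [12]; color 5: [0]; color 6: [4, 14]; color 7: [5].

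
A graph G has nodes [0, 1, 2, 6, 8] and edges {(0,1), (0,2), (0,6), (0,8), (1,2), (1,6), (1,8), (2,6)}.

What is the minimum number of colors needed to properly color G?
Clique number ω(G) = 4 (lower bound: χ ≥ ω).
The clique on [0, 1, 2, 6] has size 4, forcing χ ≥ 4, and the coloring below uses 4 colors, so χ(G) = 4.
A valid 4-coloring: color 1: [0]; color 2: [1]; color 3: [2, 8]; color 4: [6].

χ(G) = 4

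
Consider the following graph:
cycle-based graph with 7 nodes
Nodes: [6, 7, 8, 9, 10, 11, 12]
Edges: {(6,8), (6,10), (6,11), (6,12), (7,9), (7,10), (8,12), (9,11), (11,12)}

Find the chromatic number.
χ(G) = 3

Clique number ω(G) = 3 (lower bound: χ ≥ ω).
The clique on [6, 8, 12] has size 3, forcing χ ≥ 3, and the coloring below uses 3 colors, so χ(G) = 3.
A valid 3-coloring: color 1: [6, 7]; color 2: [9, 10, 12]; color 3: [8, 11].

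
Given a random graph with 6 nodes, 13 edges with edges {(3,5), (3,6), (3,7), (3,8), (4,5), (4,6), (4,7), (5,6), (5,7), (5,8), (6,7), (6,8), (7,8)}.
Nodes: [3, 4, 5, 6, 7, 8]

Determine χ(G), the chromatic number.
χ(G) = 5

Clique number ω(G) = 5 (lower bound: χ ≥ ω).
The clique on [3, 5, 6, 7, 8] has size 5, forcing χ ≥ 5, and the coloring below uses 5 colors, so χ(G) = 5.
A valid 5-coloring: color 1: [6]; color 2: [7]; color 3: [5]; color 4: [4, 8]; color 5: [3].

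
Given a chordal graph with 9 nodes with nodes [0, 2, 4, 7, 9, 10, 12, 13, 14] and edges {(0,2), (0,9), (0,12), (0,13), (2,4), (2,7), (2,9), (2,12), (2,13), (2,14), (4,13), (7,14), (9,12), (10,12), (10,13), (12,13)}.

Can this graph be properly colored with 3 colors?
No, G is not 3-colorable

The clique on vertices [0, 2, 9, 12] has size 4 > 3, so it alone needs 4 colors.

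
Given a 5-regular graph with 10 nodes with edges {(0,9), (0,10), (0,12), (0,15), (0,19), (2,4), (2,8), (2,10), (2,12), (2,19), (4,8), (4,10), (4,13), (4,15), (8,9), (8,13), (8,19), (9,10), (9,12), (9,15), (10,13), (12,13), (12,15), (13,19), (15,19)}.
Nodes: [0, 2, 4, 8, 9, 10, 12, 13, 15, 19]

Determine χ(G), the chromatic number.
Clique number ω(G) = 4 (lower bound: χ ≥ ω).
The clique on [0, 9, 12, 15] has size 4, forcing χ ≥ 4, and the coloring below uses 4 colors, so χ(G) = 4.
A valid 4-coloring: color 1: [0, 2, 13]; color 2: [4, 9, 19]; color 3: [8, 10, 12]; color 4: [15].

χ(G) = 4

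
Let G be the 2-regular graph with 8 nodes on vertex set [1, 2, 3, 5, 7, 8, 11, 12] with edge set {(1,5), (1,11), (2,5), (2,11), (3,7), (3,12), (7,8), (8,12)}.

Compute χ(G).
χ(G) = 2

Clique number ω(G) = 2 (lower bound: χ ≥ ω).
The graph is bipartite (no odd cycle), so 2 colors suffice: χ(G) = 2.
A valid 2-coloring: color 1: [1, 2, 7, 12]; color 2: [3, 5, 8, 11].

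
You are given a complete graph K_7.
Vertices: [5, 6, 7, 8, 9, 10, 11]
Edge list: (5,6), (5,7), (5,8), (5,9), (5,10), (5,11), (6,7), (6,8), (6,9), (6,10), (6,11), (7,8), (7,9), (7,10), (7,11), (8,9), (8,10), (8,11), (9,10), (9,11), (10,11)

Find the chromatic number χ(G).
Clique number ω(G) = 7 (lower bound: χ ≥ ω).
The clique on [5, 6, 7, 8, 9, 10, 11] has size 7, forcing χ ≥ 7, and the coloring below uses 7 colors, so χ(G) = 7.
A valid 7-coloring: color 1: [11]; color 2: [6]; color 3: [9]; color 4: [5]; color 5: [10]; color 6: [7]; color 7: [8].

χ(G) = 7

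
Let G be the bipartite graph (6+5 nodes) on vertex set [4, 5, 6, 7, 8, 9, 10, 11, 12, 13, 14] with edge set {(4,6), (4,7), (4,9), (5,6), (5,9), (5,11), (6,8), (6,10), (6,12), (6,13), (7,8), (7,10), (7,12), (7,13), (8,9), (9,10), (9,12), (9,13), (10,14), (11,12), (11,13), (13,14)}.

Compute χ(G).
χ(G) = 2

Clique number ω(G) = 2 (lower bound: χ ≥ ω).
The graph is bipartite (no odd cycle), so 2 colors suffice: χ(G) = 2.
A valid 2-coloring: color 1: [6, 7, 9, 11, 14]; color 2: [4, 5, 8, 10, 12, 13].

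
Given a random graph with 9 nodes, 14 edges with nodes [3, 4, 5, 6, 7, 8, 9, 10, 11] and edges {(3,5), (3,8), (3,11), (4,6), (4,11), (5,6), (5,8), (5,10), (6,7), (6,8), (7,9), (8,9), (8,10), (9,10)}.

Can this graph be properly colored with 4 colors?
A valid 4-coloring: color 1: [4, 7, 8]; color 2: [5, 9, 11]; color 3: [3, 6, 10].
(χ(G) = 3 ≤ 4.)

Yes, G is 4-colorable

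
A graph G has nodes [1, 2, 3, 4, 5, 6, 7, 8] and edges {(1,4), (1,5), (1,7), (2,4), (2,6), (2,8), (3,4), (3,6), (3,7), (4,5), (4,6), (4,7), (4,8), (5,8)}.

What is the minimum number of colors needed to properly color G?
χ(G) = 4

Clique number ω(G) = 3 (lower bound: χ ≥ ω).
Odd cycle [6, 2, 8, 5, 1, 7, 3] needs 3 colors (χ ≥ 3).
Vertex 4 is adjacent to every vertex of [1, 2, 3, 5, 6, 7, 8], which already need 3 colors among themselves, so 4 needs a new color (χ ≥ 4).
The coloring below uses 4 colors, so χ(G) = 4.
A valid 4-coloring: color 1: [4]; color 2: [6, 7, 8]; color 3: [2, 3, 5]; color 4: [1].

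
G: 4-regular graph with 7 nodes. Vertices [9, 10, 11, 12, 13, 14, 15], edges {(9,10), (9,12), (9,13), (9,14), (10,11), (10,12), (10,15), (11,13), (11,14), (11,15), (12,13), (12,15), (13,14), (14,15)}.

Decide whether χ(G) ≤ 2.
No, G is not 2-colorable

The clique on vertices [9, 10, 12] has size 3 > 2, so it alone needs 3 colors.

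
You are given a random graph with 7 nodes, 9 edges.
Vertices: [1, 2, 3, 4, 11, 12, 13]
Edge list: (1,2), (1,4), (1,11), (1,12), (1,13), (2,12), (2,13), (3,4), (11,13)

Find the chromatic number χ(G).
Clique number ω(G) = 3 (lower bound: χ ≥ ω).
The clique on [1, 2, 12] has size 3, forcing χ ≥ 3, and the coloring below uses 3 colors, so χ(G) = 3.
A valid 3-coloring: color 1: [1, 3]; color 2: [2, 4, 11]; color 3: [12, 13].

χ(G) = 3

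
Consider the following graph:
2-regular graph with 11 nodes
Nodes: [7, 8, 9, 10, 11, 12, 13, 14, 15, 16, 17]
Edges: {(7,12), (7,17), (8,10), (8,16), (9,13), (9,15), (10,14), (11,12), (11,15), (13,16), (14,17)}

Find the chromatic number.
Clique number ω(G) = 2 (lower bound: χ ≥ ω).
Odd cycle [15, 9, 13, 16, 8, 10, 14, 17, 7, 12, 11] needs 3 colors (χ ≥ 3).
The coloring below uses 3 colors, so χ(G) = 3.
A valid 3-coloring: color 1: [10, 12, 15, 16, 17]; color 2: [7, 8, 9, 11, 14]; color 3: [13].

χ(G) = 3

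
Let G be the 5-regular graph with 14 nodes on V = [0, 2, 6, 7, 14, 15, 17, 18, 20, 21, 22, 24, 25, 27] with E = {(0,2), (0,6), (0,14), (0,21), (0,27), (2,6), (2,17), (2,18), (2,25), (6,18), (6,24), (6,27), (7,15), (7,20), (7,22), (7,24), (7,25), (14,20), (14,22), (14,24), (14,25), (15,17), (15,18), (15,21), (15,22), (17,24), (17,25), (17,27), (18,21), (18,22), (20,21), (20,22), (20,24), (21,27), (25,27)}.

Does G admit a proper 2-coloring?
The clique on vertices [0, 21, 27] has size 3 > 2, so it alone needs 3 colors.

No, G is not 2-colorable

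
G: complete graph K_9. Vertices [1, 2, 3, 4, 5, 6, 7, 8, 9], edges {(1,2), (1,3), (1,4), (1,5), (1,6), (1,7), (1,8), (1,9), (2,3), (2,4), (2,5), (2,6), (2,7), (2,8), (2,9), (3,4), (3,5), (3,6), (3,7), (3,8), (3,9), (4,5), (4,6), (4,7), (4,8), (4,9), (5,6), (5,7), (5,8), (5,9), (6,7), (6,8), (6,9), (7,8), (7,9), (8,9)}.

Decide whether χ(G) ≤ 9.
A valid 9-coloring: color 1: [9]; color 2: [1]; color 3: [7]; color 4: [4]; color 5: [6]; color 6: [2]; color 7: [5]; color 8: [3]; color 9: [8].
(χ(G) = 9 ≤ 9.)

Yes, G is 9-colorable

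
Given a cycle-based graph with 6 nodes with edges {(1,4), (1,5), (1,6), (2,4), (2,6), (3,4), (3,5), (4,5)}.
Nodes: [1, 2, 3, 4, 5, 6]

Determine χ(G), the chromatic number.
Clique number ω(G) = 3 (lower bound: χ ≥ ω).
The clique on [1, 4, 5] has size 3, forcing χ ≥ 3, and the coloring below uses 3 colors, so χ(G) = 3.
A valid 3-coloring: color 1: [4, 6]; color 2: [2, 5]; color 3: [1, 3].

χ(G) = 3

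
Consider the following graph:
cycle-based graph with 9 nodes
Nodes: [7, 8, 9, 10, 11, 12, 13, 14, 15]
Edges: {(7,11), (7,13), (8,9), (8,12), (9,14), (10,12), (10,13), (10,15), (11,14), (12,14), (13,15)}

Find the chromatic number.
χ(G) = 3

Clique number ω(G) = 3 (lower bound: χ ≥ ω).
The clique on [10, 13, 15] has size 3, forcing χ ≥ 3, and the coloring below uses 3 colors, so χ(G) = 3.
A valid 3-coloring: color 1: [7, 8, 10, 14]; color 2: [9, 11, 12, 13]; color 3: [15].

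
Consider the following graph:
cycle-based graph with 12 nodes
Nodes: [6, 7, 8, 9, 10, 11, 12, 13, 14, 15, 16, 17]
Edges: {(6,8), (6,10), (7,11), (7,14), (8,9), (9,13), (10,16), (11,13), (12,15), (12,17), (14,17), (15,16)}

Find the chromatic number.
Clique number ω(G) = 2 (lower bound: χ ≥ ω).
The graph is bipartite (no odd cycle), so 2 colors suffice: χ(G) = 2.
A valid 2-coloring: color 1: [7, 8, 10, 13, 15, 17]; color 2: [6, 9, 11, 12, 14, 16].

χ(G) = 2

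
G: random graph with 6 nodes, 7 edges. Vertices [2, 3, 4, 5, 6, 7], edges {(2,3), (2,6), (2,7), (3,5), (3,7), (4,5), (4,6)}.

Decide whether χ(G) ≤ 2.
No, G is not 2-colorable

The clique on vertices [2, 3, 7] has size 3 > 2, so it alone needs 3 colors.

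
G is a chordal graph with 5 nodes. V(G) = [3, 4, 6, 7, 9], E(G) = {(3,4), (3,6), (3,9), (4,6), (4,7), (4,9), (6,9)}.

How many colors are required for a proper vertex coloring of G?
Clique number ω(G) = 4 (lower bound: χ ≥ ω).
The clique on [3, 4, 6, 9] has size 4, forcing χ ≥ 4, and the coloring below uses 4 colors, so χ(G) = 4.
A valid 4-coloring: color 1: [4]; color 2: [7, 9]; color 3: [6]; color 4: [3].

χ(G) = 4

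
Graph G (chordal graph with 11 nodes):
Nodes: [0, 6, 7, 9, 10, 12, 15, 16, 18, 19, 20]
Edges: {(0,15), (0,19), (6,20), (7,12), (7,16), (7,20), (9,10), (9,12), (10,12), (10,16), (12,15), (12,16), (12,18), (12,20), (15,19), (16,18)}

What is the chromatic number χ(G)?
Clique number ω(G) = 3 (lower bound: χ ≥ ω).
The clique on [0, 15, 19] has size 3, forcing χ ≥ 3, and the coloring below uses 3 colors, so χ(G) = 3.
A valid 3-coloring: color 1: [0, 6, 12]; color 2: [9, 15, 16, 20]; color 3: [7, 10, 18, 19].

χ(G) = 3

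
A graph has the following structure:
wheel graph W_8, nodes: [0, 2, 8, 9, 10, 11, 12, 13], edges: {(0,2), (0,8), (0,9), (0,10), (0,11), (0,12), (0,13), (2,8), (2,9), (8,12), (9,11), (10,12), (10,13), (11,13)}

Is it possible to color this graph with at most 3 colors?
Odd cycle [13, 10, 12, 8, 2, 9, 11] needs 3 colors (χ ≥ 3).
Vertex 0 is adjacent to every vertex of [2, 8, 9, 10, 11, 12, 13], which already need 3 colors among themselves, so 0 needs a new color (χ ≥ 4).
Hence χ(G) ≥ 4 > 3, so no proper 3-coloring exists.

No, G is not 3-colorable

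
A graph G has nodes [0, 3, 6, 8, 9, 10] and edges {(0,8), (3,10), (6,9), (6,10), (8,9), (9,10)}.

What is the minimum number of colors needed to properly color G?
Clique number ω(G) = 3 (lower bound: χ ≥ ω).
The clique on [6, 9, 10] has size 3, forcing χ ≥ 3, and the coloring below uses 3 colors, so χ(G) = 3.
A valid 3-coloring: color 1: [8, 10]; color 2: [0, 3, 9]; color 3: [6].

χ(G) = 3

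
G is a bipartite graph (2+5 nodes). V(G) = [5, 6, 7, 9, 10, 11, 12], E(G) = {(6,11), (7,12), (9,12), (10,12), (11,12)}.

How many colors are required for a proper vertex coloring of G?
Clique number ω(G) = 2 (lower bound: χ ≥ ω).
The graph is bipartite (no odd cycle), so 2 colors suffice: χ(G) = 2.
A valid 2-coloring: color 1: [5, 6, 12]; color 2: [7, 9, 10, 11].

χ(G) = 2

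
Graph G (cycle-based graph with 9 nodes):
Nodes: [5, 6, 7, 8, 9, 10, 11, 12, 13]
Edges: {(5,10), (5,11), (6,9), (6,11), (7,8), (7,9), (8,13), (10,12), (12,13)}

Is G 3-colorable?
A valid 3-coloring: color 1: [8, 9, 11, 12]; color 2: [5, 6, 7, 13]; color 3: [10].
(χ(G) = 3 ≤ 3.)

Yes, G is 3-colorable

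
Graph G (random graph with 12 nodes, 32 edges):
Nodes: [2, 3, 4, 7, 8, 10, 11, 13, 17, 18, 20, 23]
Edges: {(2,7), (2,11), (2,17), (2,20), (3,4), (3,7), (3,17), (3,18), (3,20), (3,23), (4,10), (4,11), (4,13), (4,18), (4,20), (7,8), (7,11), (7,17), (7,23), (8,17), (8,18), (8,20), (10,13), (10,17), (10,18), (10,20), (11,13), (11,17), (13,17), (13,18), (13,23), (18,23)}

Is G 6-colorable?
A valid 6-coloring: color 1: [17, 18, 20]; color 2: [7, 13]; color 3: [3, 8, 10, 11]; color 4: [2, 4, 23].
(χ(G) = 4 ≤ 6.)

Yes, G is 6-colorable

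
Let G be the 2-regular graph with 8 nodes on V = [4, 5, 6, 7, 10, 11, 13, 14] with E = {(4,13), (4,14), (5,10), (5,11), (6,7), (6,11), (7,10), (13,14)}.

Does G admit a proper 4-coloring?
A valid 4-coloring: color 1: [4, 6, 10]; color 2: [7, 11, 14]; color 3: [5, 13].
(χ(G) = 3 ≤ 4.)

Yes, G is 4-colorable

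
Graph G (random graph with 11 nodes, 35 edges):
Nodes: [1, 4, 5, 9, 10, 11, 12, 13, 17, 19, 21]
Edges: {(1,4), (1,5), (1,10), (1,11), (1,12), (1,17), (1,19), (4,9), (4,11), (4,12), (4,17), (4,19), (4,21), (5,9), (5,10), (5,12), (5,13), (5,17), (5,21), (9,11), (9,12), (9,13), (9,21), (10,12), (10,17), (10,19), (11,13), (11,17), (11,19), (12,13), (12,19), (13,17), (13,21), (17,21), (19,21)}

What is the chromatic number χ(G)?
Clique number ω(G) = 4 (lower bound: χ ≥ ω).
Suppose a proper 4-coloring c exists. The clique [1, 4, 11, 17] takes 4 distinct colors; by symmetry let c(1) = 1, c(4) = 2, c(11) = 3, c(17) = 4.
- Vertex 19: neighbors [1, 4, 11] already have colors [1, 2, 3] ⇒ c(19) = 4.
- Vertex 12: neighbors [1, 4, 19] already have colors [1, 2, 4] ⇒ c(12) = 3.
- Vertex 5: neighbors [1, 12, 17] already have colors [1, 3, 4] ⇒ c(5) = 2.
- Vertex 10: neighbors [1, 5, 12, 17] already have colors [1, 2, 3, 4] — all 4 colors blocked. Contradiction.
The forced assignments end in a contradiction, so G has no proper 4-coloring (χ ≥ 5).
The coloring below uses 5 colors, so χ(G) = 5.
A valid 5-coloring: color 1: [1, 9]; color 2: [5, 19]; color 3: [12, 17]; color 4: [10, 11, 21]; color 5: [4, 13].

χ(G) = 5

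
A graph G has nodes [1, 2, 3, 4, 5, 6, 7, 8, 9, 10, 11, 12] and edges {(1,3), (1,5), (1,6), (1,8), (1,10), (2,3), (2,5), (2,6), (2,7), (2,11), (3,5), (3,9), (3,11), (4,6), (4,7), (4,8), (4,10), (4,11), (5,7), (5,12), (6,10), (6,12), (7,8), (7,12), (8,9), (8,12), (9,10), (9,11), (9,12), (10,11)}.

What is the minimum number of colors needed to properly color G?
χ(G) = 4

Clique number ω(G) = 3 (lower bound: χ ≥ ω).
Suppose a proper 3-coloring c exists. The clique [1, 3, 5] takes 3 distinct colors; by symmetry let c(1) = 1, c(3) = 2, c(5) = 3.
- Vertex 2: neighbors [3, 5] already have colors [2, 3] ⇒ c(2) = 1.
- Vertex 7: neighbors [2, 5] already have colors [1, 3] ⇒ c(7) = 2.
- Vertex 8: neighbors [1, 7] already have colors [1, 2] ⇒ c(8) = 3.
- Vertex 4: neighbors [7, 8] already have colors [2, 3] ⇒ c(4) = 1.
- Vertex 9: neighbors [3, 8] already have colors [2, 3] ⇒ c(9) = 1.
- Vertex 12: neighbors [9, 7, 5] already have colors [1, 2, 3] — all 3 colors blocked. Contradiction.
The forced assignments end in a contradiction, so G has no proper 3-coloring (χ ≥ 4).
The coloring below uses 4 colors, so χ(G) = 4.
A valid 4-coloring: color 1: [3, 4, 12]; color 2: [1, 7, 9]; color 3: [5, 6, 8, 11]; color 4: [2, 10].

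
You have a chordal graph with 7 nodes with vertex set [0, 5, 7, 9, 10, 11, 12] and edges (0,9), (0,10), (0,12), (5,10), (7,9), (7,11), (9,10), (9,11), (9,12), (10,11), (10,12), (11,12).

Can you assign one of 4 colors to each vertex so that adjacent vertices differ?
Yes, G is 4-colorable

A valid 4-coloring: color 1: [7, 10]; color 2: [5, 9]; color 3: [12]; color 4: [0, 11].
(χ(G) = 4 ≤ 4.)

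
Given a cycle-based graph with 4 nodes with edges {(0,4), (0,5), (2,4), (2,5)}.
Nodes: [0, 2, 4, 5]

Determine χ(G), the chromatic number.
Clique number ω(G) = 2 (lower bound: χ ≥ ω).
The graph is bipartite (no odd cycle), so 2 colors suffice: χ(G) = 2.
A valid 2-coloring: color 1: [4, 5]; color 2: [0, 2].

χ(G) = 2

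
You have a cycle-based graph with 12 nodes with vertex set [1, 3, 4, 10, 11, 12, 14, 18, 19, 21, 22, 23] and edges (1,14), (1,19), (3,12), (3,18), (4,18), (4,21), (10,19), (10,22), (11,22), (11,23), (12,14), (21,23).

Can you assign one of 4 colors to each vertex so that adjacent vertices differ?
A valid 4-coloring: color 1: [3, 4, 14, 19, 22, 23]; color 2: [1, 10, 11, 12, 18, 21].
(χ(G) = 2 ≤ 4.)

Yes, G is 4-colorable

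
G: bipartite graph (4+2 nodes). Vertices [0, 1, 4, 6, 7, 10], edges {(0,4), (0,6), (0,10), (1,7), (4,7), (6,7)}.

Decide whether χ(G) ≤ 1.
No, G is not 1-colorable

Edge (0,10) forces its endpoints to differ, so 1 color is not enough.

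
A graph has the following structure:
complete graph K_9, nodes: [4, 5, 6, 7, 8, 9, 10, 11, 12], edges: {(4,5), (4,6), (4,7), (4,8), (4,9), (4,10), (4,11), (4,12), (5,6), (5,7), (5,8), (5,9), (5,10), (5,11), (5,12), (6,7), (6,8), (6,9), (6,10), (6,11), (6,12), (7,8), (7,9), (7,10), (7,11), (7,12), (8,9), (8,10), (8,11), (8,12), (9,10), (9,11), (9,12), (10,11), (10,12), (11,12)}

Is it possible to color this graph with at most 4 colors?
No, G is not 4-colorable

The clique on vertices [4, 5, 6, 7, 8, 9, 10, 11, 12] has size 9 > 4, so it alone needs 9 colors.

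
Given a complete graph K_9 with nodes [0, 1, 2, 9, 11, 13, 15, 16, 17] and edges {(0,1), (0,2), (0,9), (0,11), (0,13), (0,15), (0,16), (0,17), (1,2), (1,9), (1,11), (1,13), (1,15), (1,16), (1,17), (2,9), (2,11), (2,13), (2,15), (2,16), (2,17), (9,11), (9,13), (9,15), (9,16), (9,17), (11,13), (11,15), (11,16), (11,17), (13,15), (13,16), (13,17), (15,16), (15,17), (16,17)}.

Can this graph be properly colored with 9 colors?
Yes, G is 9-colorable

A valid 9-coloring: color 1: [1]; color 2: [17]; color 3: [0]; color 4: [16]; color 5: [11]; color 6: [9]; color 7: [13]; color 8: [2]; color 9: [15].
(χ(G) = 9 ≤ 9.)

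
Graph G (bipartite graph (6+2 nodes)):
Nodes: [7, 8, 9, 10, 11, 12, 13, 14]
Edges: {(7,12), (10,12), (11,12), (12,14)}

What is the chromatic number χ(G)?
χ(G) = 2

Clique number ω(G) = 2 (lower bound: χ ≥ ω).
The graph is bipartite (no odd cycle), so 2 colors suffice: χ(G) = 2.
A valid 2-coloring: color 1: [8, 9, 12, 13]; color 2: [7, 10, 11, 14].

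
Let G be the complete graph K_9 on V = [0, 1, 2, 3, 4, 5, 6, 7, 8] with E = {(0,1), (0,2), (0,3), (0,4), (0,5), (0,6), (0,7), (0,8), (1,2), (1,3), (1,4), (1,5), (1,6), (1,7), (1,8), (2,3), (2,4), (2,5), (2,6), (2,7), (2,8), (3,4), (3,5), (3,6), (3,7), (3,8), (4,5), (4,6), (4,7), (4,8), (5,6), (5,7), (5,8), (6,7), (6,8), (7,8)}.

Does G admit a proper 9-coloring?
Yes, G is 9-colorable

A valid 9-coloring: color 1: [8]; color 2: [1]; color 3: [5]; color 4: [3]; color 5: [2]; color 6: [6]; color 7: [7]; color 8: [4]; color 9: [0].
(χ(G) = 9 ≤ 9.)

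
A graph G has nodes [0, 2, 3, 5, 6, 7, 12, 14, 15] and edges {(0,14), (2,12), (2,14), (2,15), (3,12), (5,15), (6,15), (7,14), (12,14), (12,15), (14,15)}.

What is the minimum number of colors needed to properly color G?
Clique number ω(G) = 4 (lower bound: χ ≥ ω).
The clique on [2, 12, 14, 15] has size 4, forcing χ ≥ 4, and the coloring below uses 4 colors, so χ(G) = 4.
A valid 4-coloring: color 1: [3, 5, 6, 14]; color 2: [0, 7, 15]; color 3: [12]; color 4: [2].

χ(G) = 4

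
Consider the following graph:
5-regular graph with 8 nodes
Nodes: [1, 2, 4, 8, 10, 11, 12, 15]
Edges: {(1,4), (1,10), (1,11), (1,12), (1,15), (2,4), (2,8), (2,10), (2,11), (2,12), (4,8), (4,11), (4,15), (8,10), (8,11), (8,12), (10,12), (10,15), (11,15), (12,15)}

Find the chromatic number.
χ(G) = 4

Clique number ω(G) = 4 (lower bound: χ ≥ ω).
The clique on [2, 8, 10, 12] has size 4, forcing χ ≥ 4, and the coloring below uses 4 colors, so χ(G) = 4.
A valid 4-coloring: color 1: [1, 8]; color 2: [4, 12]; color 3: [10, 11]; color 4: [2, 15].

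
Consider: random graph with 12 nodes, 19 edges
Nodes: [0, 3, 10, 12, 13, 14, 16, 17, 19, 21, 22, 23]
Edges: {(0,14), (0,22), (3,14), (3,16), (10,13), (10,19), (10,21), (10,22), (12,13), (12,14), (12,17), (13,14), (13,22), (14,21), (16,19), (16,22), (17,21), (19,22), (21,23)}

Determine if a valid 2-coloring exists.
No, G is not 2-colorable

The clique on vertices [10, 19, 22] has size 3 > 2, so it alone needs 3 colors.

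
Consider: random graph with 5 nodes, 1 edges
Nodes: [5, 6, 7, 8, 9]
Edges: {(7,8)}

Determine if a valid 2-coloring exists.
A valid 2-coloring: color 1: [5, 6, 7, 9]; color 2: [8].
(χ(G) = 2 ≤ 2.)

Yes, G is 2-colorable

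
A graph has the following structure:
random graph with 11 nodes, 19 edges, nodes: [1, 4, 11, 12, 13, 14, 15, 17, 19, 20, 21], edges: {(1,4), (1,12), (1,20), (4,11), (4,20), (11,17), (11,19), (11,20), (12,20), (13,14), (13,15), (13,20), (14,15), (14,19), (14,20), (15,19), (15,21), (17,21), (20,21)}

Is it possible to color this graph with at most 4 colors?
A valid 4-coloring: color 1: [15, 17, 20]; color 2: [1, 11, 14, 21]; color 3: [4, 12, 13, 19].
(χ(G) = 3 ≤ 4.)

Yes, G is 4-colorable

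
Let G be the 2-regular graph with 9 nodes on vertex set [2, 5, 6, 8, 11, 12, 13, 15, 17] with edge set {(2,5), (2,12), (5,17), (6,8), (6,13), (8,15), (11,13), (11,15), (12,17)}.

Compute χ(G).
Clique number ω(G) = 2 (lower bound: χ ≥ ω).
Odd cycle [15, 8, 6, 13, 11] needs 3 colors (χ ≥ 3).
The coloring below uses 3 colors, so χ(G) = 3.
A valid 3-coloring: color 1: [5, 8, 12, 13]; color 2: [2, 6, 11, 17]; color 3: [15].

χ(G) = 3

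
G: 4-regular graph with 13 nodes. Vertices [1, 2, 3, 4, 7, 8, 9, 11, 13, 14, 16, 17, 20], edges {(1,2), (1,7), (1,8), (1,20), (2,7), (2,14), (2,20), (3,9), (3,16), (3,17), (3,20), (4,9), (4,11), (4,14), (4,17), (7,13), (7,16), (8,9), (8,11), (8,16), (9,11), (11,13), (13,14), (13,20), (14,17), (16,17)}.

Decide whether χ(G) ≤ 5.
Yes, G is 5-colorable

A valid 5-coloring: color 1: [2, 3, 4, 8, 13]; color 2: [1, 9, 14, 16]; color 3: [7, 11, 17, 20].
(χ(G) = 3 ≤ 5.)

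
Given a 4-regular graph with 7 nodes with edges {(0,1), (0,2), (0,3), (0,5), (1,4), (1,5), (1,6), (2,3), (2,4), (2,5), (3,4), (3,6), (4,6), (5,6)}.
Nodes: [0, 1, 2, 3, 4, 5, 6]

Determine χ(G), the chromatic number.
Clique number ω(G) = 3 (lower bound: χ ≥ ω).
Suppose a proper 3-coloring c exists. The clique [0, 1, 5] takes 3 distinct colors; by symmetry let c(0) = 1, c(1) = 2, c(5) = 3.
- Vertex 2: neighbors [0, 5] already have colors [1, 3] ⇒ c(2) = 2.
- Vertex 3: neighbors [0, 2] already have colors [1, 2] ⇒ c(3) = 3.
- Vertex 4: neighbors [1, 3] already have colors [2, 3] ⇒ c(4) = 1.
- Vertex 6: neighbors [4, 1, 3] already have colors [1, 2, 3] — all 3 colors blocked. Contradiction.
The forced assignments end in a contradiction, so G has no proper 3-coloring (χ ≥ 4).
The coloring below uses 4 colors, so χ(G) = 4.
A valid 4-coloring: color 1: [4, 5]; color 2: [1, 3]; color 3: [2, 6]; color 4: [0].

χ(G) = 4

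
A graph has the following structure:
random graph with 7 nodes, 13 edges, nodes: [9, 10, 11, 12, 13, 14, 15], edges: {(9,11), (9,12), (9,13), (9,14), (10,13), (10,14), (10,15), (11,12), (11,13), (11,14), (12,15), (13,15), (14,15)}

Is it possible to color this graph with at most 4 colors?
A valid 4-coloring: color 1: [12, 13, 14]; color 2: [9, 10]; color 3: [11, 15].
(χ(G) = 3 ≤ 4.)

Yes, G is 4-colorable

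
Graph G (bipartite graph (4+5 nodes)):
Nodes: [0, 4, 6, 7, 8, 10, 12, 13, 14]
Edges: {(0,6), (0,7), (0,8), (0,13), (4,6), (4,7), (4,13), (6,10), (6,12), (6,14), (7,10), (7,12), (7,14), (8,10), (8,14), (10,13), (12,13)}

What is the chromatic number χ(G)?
Clique number ω(G) = 2 (lower bound: χ ≥ ω).
The graph is bipartite (no odd cycle), so 2 colors suffice: χ(G) = 2.
A valid 2-coloring: color 1: [6, 7, 8, 13]; color 2: [0, 4, 10, 12, 14].

χ(G) = 2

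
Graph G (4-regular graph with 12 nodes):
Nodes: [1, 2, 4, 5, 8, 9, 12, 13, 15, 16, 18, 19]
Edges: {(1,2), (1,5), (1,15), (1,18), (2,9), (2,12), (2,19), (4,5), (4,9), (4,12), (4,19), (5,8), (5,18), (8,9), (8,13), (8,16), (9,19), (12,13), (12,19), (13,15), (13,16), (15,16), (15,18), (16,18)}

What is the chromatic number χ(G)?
χ(G) = 4

Clique number ω(G) = 3 (lower bound: χ ≥ ω).
Suppose a proper 3-coloring c exists. The clique [1, 5, 18] takes 3 distinct colors; by symmetry let c(1) = 1, c(5) = 2, c(18) = 3.
- Vertex 15: neighbors [1, 18] already have colors [1, 3] ⇒ c(15) = 2.
- Vertex 16: neighbors [15, 18] already have colors [2, 3] ⇒ c(16) = 1.
- Vertex 8: neighbors [16, 5] already have colors [1, 2] ⇒ c(8) = 3.
- Vertex 13: neighbors [16, 15, 8] already have colors [1, 2, 3] — all 3 colors blocked. Contradiction.
The forced assignments end in a contradiction, so G has no proper 3-coloring (χ ≥ 4).
The coloring below uses 4 colors, so χ(G) = 4.
A valid 4-coloring: color 1: [2, 4, 13, 18]; color 2: [1, 9, 12, 16]; color 3: [5, 15, 19]; color 4: [8].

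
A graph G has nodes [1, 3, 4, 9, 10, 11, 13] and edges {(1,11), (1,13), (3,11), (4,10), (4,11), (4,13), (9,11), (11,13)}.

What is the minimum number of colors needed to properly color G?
Clique number ω(G) = 3 (lower bound: χ ≥ ω).
The clique on [1, 11, 13] has size 3, forcing χ ≥ 3, and the coloring below uses 3 colors, so χ(G) = 3.
A valid 3-coloring: color 1: [10, 11]; color 2: [1, 3, 4, 9]; color 3: [13].

χ(G) = 3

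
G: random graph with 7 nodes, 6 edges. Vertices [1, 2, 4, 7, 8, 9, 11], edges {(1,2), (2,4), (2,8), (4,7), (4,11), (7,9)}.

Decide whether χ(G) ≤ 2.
A valid 2-coloring: color 1: [2, 7, 11]; color 2: [1, 4, 8, 9].
(χ(G) = 2 ≤ 2.)

Yes, G is 2-colorable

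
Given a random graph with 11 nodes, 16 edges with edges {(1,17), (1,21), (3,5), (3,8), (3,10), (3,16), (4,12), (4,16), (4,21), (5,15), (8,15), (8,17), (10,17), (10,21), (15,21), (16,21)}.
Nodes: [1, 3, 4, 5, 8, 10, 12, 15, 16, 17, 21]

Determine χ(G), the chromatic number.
χ(G) = 3

Clique number ω(G) = 3 (lower bound: χ ≥ ω).
The clique on [4, 16, 21] has size 3, forcing χ ≥ 3, and the coloring below uses 3 colors, so χ(G) = 3.
A valid 3-coloring: color 1: [3, 12, 17, 21]; color 2: [1, 5, 8, 10, 16]; color 3: [4, 15].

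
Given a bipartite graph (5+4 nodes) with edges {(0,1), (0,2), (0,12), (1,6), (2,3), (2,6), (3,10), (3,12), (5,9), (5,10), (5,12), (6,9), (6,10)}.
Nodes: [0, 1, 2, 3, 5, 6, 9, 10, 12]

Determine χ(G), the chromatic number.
χ(G) = 2

Clique number ω(G) = 2 (lower bound: χ ≥ ω).
The graph is bipartite (no odd cycle), so 2 colors suffice: χ(G) = 2.
A valid 2-coloring: color 1: [0, 3, 5, 6]; color 2: [1, 2, 9, 10, 12].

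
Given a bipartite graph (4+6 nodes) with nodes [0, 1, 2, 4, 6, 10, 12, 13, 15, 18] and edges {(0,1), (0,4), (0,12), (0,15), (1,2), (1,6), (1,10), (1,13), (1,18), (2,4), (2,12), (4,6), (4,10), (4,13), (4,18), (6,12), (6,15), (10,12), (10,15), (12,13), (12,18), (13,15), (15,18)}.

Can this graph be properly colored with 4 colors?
Yes, G is 4-colorable

A valid 4-coloring: color 1: [1, 4, 12, 15]; color 2: [0, 2, 6, 10, 13, 18].
(χ(G) = 2 ≤ 4.)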